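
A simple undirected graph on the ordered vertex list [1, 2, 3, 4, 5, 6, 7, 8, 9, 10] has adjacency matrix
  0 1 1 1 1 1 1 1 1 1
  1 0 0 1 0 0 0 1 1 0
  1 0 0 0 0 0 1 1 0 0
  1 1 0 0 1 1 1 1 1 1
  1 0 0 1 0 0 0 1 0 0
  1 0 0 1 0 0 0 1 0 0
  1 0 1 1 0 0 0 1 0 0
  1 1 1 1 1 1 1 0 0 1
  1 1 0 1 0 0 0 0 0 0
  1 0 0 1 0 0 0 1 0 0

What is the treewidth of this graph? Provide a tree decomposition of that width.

Each bag holds 4 vertices, so the decomposition has width 3, which upper-bounds the treewidth. On the other hand G contains the 4-clique {1, 3, 7, 8}. A clique must lie in a single bag of any decomposition, so no decomposition can have width below 3. Hence tw(G) = 3 exactly.

Treewidth 3.
Bags: B1 = {1, 4, 7, 8}  B2 = {1, 4, 8, 10}  B3 = {1, 3, 7, 8}  B4 = {1, 4, 6, 8}  B5 = {1, 2, 4, 8}  B6 = {1, 4, 5, 8}  B7 = {1, 2, 4, 9}
Tree: B1–B2, B1–B3, B1–B4, B1–B5, B1–B6, B5–B7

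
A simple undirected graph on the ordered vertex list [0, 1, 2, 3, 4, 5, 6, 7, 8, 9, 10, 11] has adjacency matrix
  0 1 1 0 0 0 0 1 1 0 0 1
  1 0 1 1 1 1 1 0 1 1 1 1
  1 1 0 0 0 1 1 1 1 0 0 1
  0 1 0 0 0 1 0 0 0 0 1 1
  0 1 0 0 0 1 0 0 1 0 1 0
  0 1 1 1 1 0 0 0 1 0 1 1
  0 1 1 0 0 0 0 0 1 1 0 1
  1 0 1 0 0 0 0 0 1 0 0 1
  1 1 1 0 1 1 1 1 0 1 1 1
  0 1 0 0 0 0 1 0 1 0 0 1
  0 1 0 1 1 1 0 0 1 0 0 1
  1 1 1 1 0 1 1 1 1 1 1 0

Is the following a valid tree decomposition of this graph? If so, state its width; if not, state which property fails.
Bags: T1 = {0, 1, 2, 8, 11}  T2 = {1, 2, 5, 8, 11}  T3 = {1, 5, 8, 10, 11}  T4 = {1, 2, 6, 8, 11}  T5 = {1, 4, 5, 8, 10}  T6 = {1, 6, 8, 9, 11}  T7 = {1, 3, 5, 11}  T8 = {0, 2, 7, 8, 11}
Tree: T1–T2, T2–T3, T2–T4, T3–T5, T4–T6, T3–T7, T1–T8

No — edge (10,3) lies in no bag.

A tree decomposition must satisfy three properties: every vertex lies in some bag; for every edge, both endpoints lie together in some bag; and for every vertex, the bags containing it form a connected subtree. Here edge (10,3) lies in no bag, so the decomposition is invalid.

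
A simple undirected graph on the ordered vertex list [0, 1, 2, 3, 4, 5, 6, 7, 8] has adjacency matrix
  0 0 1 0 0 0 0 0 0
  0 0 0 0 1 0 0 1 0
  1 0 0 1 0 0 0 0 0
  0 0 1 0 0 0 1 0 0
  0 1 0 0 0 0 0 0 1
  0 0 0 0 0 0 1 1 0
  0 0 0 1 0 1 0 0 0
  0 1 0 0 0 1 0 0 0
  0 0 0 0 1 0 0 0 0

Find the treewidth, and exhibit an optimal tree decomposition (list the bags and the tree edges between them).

The largest bag has 2 vertices, giving width 1; this decomposition certifies tw(G) ≤ 1. Since G has at least one edge (e.g. 0–2), it is not an edgeless graph, so tw(G) ≥ 1. Therefore the treewidth is 1.

Treewidth 1.
One such decomposition:
Bags: B1 = {0, 2}  B2 = {2, 3}  B3 = {3, 6}  B4 = {5, 6}  B5 = {5, 7}  B6 = {1, 7}  B7 = {1, 4}  B8 = {4, 8}
Tree: B1–B2, B2–B3, B3–B4, B4–B5, B5–B6, B6–B7, B7–B8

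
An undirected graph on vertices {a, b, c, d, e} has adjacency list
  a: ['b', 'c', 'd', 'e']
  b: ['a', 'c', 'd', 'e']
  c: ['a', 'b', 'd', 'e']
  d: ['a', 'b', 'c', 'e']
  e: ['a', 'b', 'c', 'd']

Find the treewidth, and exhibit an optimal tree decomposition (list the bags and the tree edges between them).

Treewidth 4.
Bags: B1 = {a, b, c, d, e}
Tree: (single bag)

A single bag containing all 5 vertices is trivially a valid decomposition of width 4. Conversely, {a, b, c, d, e} is a clique of size 5, and the vertices of any clique must share a bag in every tree decomposition; so some bag has ≥ 5 vertices and tw(G) ≥ 4. Hence tw(G) = 4 exactly.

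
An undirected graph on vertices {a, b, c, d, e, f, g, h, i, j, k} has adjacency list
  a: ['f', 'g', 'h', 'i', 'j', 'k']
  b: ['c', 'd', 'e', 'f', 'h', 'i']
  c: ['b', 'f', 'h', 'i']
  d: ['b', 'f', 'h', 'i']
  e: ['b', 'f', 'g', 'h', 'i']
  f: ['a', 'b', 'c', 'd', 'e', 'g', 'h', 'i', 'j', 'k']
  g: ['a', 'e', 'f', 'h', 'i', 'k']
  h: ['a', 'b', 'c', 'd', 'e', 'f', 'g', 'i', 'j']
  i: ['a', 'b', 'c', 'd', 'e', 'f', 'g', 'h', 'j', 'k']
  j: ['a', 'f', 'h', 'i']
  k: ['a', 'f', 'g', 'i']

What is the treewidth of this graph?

4

A width-4 tree decomposition is:
Bags: B1 = {e, f, g, h, i}  B2 = {b, e, f, h, i}  B3 = {a, f, g, h, i}  B4 = {b, d, f, h, i}  B5 = {b, c, f, h, i}  B6 = {a, f, h, i, j}  B7 = {a, f, g, i, k}
Tree: B1–B2, B1–B3, B2–B4, B2–B5, B3–B6, B3–B7
Every bag has size at most 5, so the width is 5 − 1 = 4 and tw(G) ≤ 4. Conversely, {e, f, g, h, i} is a clique of size 5, and the vertices of any clique must share a bag in every tree decomposition; so some bag has ≥ 5 vertices and tw(G) ≥ 4. Combining the bounds, tw(G) = 4.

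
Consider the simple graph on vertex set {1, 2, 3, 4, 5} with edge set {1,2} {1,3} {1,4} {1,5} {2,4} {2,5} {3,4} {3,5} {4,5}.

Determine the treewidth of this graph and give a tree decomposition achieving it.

Each bag holds 4 vertices, so the decomposition has width 3, which upper-bounds the treewidth. On the other hand G contains the 4-clique {1, 2, 4, 5}. A clique must lie in a single bag of any decomposition, so no decomposition can have width below 3. Therefore the treewidth is 3.

Treewidth 3.
One optimal decomposition is:
Bags: B1 = {1, 3, 4, 5}  B2 = {1, 2, 4, 5}
Tree: B1–B2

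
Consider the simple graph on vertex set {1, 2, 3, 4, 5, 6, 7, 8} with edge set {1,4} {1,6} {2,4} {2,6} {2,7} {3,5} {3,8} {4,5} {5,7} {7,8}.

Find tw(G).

A width-2 tree decomposition is:
Bags: B1 = {3, 7, 8}  B2 = {3, 5, 7}  B3 = {2, 5, 7}  B4 = {2, 4, 5}  B5 = {2, 4, 6}  B6 = {1, 4, 6}
Tree: B1–B2, B2–B3, B3–B4, B4–B5, B5–B6
Every bag has size at most 3, so the width is 3 − 1 = 2 and tw(G) ≤ 2. The edges 8–3–5–7–8 form a cycle, so G is not a tree and its treewidth is at least 2. The upper and lower bounds meet at 2, so that is the treewidth.

2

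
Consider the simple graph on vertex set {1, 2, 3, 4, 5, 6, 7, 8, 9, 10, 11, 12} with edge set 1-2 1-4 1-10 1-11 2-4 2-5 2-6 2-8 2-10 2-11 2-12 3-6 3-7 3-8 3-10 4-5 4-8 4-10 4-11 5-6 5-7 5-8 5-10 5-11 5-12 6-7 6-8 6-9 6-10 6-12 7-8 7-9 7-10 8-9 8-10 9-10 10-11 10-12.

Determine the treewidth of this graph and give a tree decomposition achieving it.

Each bag holds 5 vertices, so the decomposition has width 4, which upper-bounds the treewidth. For the lower bound, the 5 vertices {6, 7, 8, 9, 10} are pairwise adjacent, and any tree decomposition puts a clique entirely inside one bag — forcing width ≥ 4. Hence tw(G) = 4 exactly.

Treewidth 4.
One such decomposition:
Bags: B1 = {2, 4, 5, 8, 10}  B2 = {2, 5, 6, 8, 10}  B3 = {2, 4, 5, 10, 11}  B4 = {2, 5, 6, 10, 12}  B5 = {5, 6, 7, 8, 10}  B6 = {1, 2, 4, 10, 11}  B7 = {3, 6, 7, 8, 10}  B8 = {6, 7, 8, 9, 10}
Tree: B1–B2, B1–B3, B2–B4, B2–B5, B3–B6, B5–B7, B7–B8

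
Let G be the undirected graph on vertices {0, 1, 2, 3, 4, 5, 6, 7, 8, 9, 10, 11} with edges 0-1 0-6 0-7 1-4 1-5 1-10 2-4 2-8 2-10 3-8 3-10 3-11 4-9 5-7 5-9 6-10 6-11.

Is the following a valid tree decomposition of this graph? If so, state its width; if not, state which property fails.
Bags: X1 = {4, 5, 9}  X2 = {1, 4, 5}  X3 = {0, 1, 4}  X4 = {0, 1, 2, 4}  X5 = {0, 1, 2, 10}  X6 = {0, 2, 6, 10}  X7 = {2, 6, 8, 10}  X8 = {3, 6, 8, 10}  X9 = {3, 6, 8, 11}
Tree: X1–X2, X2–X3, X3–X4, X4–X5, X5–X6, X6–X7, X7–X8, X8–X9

No — vertex 7 appears in no bag.

A tree decomposition must satisfy three properties: every vertex lies in some bag; for every edge, both endpoints lie together in some bag; and for every vertex, the bags containing it form a connected subtree. Here vertex 7 appears in no bag, so the decomposition is invalid.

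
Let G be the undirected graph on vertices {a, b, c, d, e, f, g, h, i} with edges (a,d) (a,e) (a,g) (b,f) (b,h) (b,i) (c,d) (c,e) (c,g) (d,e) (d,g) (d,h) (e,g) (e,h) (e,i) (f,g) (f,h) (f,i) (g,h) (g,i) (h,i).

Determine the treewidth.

A width-3 tree decomposition is:
Bags: B1 = {d, e, g, h}  B2 = {a, d, e, g}  B3 = {e, g, h, i}  B4 = {c, d, e, g}  B5 = {f, g, h, i}  B6 = {b, f, h, i}
Tree: B1–B2, B1–B3, B2–B4, B3–B5, B5–B6
Every bag has size at most 4, so the width is 4 − 1 = 3 and tw(G) ≤ 3. For the lower bound, the 4 vertices {d, e, g, h} are pairwise adjacent, and any tree decomposition puts a clique entirely inside one bag — forcing width ≥ 3. Therefore the treewidth is 3.

3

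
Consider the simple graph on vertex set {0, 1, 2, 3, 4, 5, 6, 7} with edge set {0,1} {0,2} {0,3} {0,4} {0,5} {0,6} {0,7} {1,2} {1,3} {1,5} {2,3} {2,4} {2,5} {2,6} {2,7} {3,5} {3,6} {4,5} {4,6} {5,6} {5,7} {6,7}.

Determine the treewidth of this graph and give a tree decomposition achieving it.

Treewidth 4.
One optimal decomposition is:
Bags: B1 = {0, 2, 5, 6, 7}  B2 = {0, 2, 3, 5, 6}  B3 = {0, 2, 4, 5, 6}  B4 = {0, 1, 2, 3, 5}
Tree: B1–B2, B1–B3, B2–B4

The largest bag has 5 vertices, giving width 4; this decomposition certifies tw(G) ≤ 4. On the other hand G contains the 5-clique {0, 1, 2, 3, 5}. A clique must lie in a single bag of any decomposition, so no decomposition can have width below 4. Combining the bounds, tw(G) = 4.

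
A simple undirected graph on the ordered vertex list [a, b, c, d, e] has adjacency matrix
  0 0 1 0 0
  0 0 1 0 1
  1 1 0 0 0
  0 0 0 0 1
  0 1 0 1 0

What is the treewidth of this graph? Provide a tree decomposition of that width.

Treewidth 1.
One such decomposition:
Bags: B1 = {d, e}  B2 = {b, e}  B3 = {b, c}  B4 = {a, c}
Tree: B1–B2, B2–B3, B3–B4

Every bag has size at most 2, so the width is 2 − 1 = 1 and tw(G) ≤ 1. Any graph with an edge has treewidth ≥ 1, and G has the edge d–e. Hence tw(G) = 1 exactly.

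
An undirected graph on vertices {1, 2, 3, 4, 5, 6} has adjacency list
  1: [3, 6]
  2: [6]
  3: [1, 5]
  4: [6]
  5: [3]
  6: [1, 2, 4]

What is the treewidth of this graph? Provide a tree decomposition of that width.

Treewidth 1.
Bags: B1 = {1, 6}  B2 = {1, 3}  B3 = {3, 5}  B4 = {2, 6}  B5 = {4, 6}
Tree: B1–B2, B2–B3, B1–B4, B1–B5

Each bag holds 2 vertices, so the decomposition has width 1, which upper-bounds the treewidth. G has an edge, so its treewidth is at least 1. Therefore the treewidth is 1.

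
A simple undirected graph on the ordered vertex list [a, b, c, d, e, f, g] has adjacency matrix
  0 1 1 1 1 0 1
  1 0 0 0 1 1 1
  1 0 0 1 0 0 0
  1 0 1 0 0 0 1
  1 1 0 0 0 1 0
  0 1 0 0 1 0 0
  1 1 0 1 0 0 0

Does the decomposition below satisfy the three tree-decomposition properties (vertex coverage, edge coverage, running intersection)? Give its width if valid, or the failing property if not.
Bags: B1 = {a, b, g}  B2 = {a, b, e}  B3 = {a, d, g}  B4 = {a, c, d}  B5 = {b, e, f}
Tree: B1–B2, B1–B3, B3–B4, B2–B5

Yes; width 2.

Vertex coverage: the bags together contain {a, b, c, d, e, f, g}, the full vertex set. Edge coverage: each edge of G has both endpoints in at least one bag. Running intersection: for every vertex, the bags containing it form a connected subtree. All three properties hold, so this is a valid tree decomposition of width max|bag| − 1 = 2, and hence tw(G) ≤ 2.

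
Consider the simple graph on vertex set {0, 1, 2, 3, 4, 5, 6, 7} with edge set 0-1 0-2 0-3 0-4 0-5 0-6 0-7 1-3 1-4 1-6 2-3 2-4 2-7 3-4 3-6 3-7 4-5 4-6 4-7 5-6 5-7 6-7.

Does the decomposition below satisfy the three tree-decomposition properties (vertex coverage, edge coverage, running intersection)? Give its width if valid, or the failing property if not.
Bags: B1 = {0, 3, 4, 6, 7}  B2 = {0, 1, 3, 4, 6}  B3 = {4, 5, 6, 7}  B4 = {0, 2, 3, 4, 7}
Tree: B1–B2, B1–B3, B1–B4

No — edge (0,5) lies in no bag.

A tree decomposition must satisfy three properties: every vertex lies in some bag; for every edge, both endpoints lie together in some bag; and for every vertex, the bags containing it form a connected subtree. Here edge (0,5) lies in no bag, so the decomposition is invalid.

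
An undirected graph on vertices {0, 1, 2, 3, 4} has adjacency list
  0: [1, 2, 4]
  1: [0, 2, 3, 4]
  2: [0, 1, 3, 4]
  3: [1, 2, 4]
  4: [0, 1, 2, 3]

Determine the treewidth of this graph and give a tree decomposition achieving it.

Each bag holds 4 vertices, so the decomposition has width 3, which upper-bounds the treewidth. On the other hand G contains the 4-clique {0, 1, 2, 4}. A clique must lie in a single bag of any decomposition, so no decomposition can have width below 3. Therefore the treewidth is 3.

Treewidth 3.
One optimal decomposition is:
Bags: B1 = {0, 1, 2, 4}  B2 = {1, 2, 3, 4}
Tree: B1–B2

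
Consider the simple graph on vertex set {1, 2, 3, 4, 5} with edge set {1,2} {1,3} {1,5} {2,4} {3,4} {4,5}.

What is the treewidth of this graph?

A width-2 tree decomposition is:
Bags: B1 = {1, 4, 5}  B2 = {1, 3, 4}  B3 = {1, 2, 4}
Tree: B1–B2, B2–B3
Every bag has size at most 3, so the width is 3 − 1 = 2 and tw(G) ≤ 2. For the lower bound, G contains the cycle 5–4–3–1–5, so G is not a forest; only forests have treewidth ≤ 1, hence tw(G) ≥ 2. Hence tw(G) = 2 exactly.

2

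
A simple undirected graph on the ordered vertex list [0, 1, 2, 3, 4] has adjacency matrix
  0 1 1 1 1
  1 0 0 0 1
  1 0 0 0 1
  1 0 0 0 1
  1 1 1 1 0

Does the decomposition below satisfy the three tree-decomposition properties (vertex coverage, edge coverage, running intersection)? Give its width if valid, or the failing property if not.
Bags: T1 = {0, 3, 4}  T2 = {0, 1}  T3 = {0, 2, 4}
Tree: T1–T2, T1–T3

A tree decomposition must satisfy three properties: every vertex lies in some bag; for every edge, both endpoints lie together in some bag; and for every vertex, the bags containing it form a connected subtree. Here edge (4,1) lies in no bag, so the decomposition is invalid.

No — edge (4,1) lies in no bag.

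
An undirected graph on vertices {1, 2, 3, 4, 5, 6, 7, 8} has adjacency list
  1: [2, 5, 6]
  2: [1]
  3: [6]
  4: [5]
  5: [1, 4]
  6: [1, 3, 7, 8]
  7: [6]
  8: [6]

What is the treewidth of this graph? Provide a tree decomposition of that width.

Treewidth 1.
Bags: B1 = {1, 5}  B2 = {4, 5}  B3 = {1, 6}  B4 = {6, 7}  B5 = {1, 2}  B6 = {3, 6}  B7 = {6, 8}
Tree: B1–B2, B1–B3, B3–B4, B3–B5, B4–B6, B4–B7

Each bag holds 2 vertices, so the decomposition has width 1, which upper-bounds the treewidth. G has an edge, so its treewidth is at least 1. Hence tw(G) = 1 exactly.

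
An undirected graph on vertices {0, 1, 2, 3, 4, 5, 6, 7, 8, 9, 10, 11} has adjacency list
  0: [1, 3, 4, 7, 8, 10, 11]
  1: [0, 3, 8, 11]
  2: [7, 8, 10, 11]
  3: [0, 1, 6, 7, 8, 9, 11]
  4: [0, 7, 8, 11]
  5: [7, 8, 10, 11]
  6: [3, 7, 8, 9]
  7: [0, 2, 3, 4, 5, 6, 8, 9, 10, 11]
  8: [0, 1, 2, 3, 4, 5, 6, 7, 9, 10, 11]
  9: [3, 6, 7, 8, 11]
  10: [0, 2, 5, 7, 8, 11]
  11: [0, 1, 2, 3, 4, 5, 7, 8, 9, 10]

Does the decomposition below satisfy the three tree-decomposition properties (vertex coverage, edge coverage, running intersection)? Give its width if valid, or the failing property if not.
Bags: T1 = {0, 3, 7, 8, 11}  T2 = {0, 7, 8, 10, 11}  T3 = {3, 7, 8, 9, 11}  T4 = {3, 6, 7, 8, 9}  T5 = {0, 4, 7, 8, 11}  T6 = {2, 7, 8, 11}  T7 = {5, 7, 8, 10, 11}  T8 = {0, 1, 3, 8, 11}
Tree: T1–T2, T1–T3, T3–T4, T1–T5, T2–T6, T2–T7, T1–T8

No — edge (10,2) lies in no bag.

A tree decomposition must satisfy three properties: every vertex lies in some bag; for every edge, both endpoints lie together in some bag; and for every vertex, the bags containing it form a connected subtree. Here edge (10,2) lies in no bag, so the decomposition is invalid.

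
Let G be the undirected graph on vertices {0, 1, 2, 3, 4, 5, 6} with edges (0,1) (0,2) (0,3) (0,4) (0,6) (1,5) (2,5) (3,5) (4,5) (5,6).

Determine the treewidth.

A width-2 tree decomposition is:
Bags: B1 = {0, 3, 5}  B2 = {0, 1, 5}  B3 = {0, 5, 6}  B4 = {0, 2, 5}  B5 = {0, 4, 5}
Tree: B1–B2, B2–B3, B3–B4, B4–B5
The largest bag has 3 vertices, giving width 2; this decomposition certifies tw(G) ≤ 2. The edges 5–3–0–1–5 form a cycle, so G is not a tree and its treewidth is at least 2. Therefore the treewidth is 2.

2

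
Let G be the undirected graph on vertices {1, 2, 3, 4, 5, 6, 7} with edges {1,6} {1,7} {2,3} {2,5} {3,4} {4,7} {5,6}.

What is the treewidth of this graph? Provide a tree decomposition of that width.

Each bag holds 3 vertices, so the decomposition has width 2, which upper-bounds the treewidth. For the lower bound, G contains the cycle 3–2–5–6–1–7–4–3, so G is not a forest; only forests have treewidth ≤ 1, hence tw(G) ≥ 2. Hence tw(G) = 2 exactly.

Treewidth 2.
Bags: B1 = {2, 3, 5}  B2 = {3, 5, 6}  B3 = {1, 3, 6}  B4 = {1, 3, 7}  B5 = {3, 4, 7}
Tree: B1–B2, B2–B3, B3–B4, B4–B5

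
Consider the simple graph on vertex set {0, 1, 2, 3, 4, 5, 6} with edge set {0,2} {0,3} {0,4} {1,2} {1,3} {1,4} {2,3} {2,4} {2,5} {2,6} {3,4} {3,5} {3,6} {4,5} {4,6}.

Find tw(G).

A width-3 tree decomposition is:
Bags: B1 = {2, 3, 4, 6}  B2 = {1, 2, 3, 4}  B3 = {0, 2, 3, 4}  B4 = {2, 3, 4, 5}
Tree: B1–B2, B2–B3, B2–B4
Every bag has size at most 4, so the width is 4 − 1 = 3 and tw(G) ≤ 3. On the other hand G contains the 4-clique {0, 2, 3, 4}. A clique must lie in a single bag of any decomposition, so no decomposition can have width below 3. Hence tw(G) = 3 exactly.

3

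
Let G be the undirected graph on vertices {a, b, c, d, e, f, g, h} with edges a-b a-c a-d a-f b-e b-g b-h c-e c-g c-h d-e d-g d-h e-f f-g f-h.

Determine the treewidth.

A width-4 tree decomposition is:
Bags: B1 = {b, c, d, f, h}  B2 = {b, c, d, e, f}  B3 = {b, c, d, f, g}  B4 = {a, b, c, d, f}
Tree: B1–B2, B2–B3, B3–B4
The largest bag has 5 vertices, giving width 4; this decomposition certifies tw(G) ≤ 4. For the lower bound: the 5 vertex sets {c,h}, {d,e}, {f,g}, {b}, {a} are disjoint, each induces a connected subgraph, and every pair is joined by at least one edge of G. Contracting each set to a single vertex therefore yields K_{5} as a minor, and since treewidth is minor-monotone, tw(G) ≥ tw(K_{5}) = 4. Therefore the treewidth is 4.

4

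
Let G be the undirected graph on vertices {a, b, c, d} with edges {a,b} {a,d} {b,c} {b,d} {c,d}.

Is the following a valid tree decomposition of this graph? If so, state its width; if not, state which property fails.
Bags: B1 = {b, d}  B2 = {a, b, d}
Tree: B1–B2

No — vertex c appears in no bag.

A tree decomposition must satisfy three properties: every vertex lies in some bag; for every edge, both endpoints lie together in some bag; and for every vertex, the bags containing it form a connected subtree. Here vertex c appears in no bag, so the decomposition is invalid.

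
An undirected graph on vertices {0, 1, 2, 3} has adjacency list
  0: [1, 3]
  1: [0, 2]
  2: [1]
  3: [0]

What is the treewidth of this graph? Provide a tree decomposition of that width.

Every bag has size at most 2, so the width is 2 − 1 = 1 and tw(G) ≤ 1. Since G has at least one edge (e.g. 0–3), it is not an edgeless graph, so tw(G) ≥ 1. Therefore the treewidth is 1.

Treewidth 1.
One optimal decomposition is:
Bags: B1 = {0, 3}  B2 = {0, 1}  B3 = {1, 2}
Tree: B1–B2, B2–B3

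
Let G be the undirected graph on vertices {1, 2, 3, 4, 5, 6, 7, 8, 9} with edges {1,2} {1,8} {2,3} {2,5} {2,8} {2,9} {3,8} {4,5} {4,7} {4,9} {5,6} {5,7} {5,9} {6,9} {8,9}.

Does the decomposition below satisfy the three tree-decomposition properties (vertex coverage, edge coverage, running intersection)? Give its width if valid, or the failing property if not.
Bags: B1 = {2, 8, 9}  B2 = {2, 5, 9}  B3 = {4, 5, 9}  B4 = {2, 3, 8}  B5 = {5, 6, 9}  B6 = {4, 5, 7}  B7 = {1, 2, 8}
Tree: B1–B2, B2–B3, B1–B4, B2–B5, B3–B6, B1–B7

Yes; width 2.

Checking the three conditions: (i) the bags cover all of {1, 2, 3, 4, 5, 6, 7, 8, 9}; (ii) for each edge, some bag contains both endpoints; (iii) the bags containing any fixed vertex form a subtree. All hold, so the decomposition is valid with width 3 − 1 = 2.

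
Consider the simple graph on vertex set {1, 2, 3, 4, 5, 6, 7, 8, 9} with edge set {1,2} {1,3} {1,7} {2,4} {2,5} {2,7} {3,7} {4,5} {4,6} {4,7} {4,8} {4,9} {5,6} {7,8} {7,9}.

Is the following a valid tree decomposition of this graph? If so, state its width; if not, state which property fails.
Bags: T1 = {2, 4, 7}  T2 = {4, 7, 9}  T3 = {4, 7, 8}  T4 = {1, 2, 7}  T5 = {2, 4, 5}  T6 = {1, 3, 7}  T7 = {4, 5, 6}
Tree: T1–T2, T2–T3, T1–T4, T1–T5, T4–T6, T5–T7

Every vertex of G appears in some bag (union = {1, 2, 3, 4, 5, 6, 7, 8, 9}); every edge is covered by a bag; and for each vertex v the set of bags containing v is connected in the bag tree. The decomposition is therefore valid. The largest bag has 3 vertices, so the width is 2.

Yes; width 2.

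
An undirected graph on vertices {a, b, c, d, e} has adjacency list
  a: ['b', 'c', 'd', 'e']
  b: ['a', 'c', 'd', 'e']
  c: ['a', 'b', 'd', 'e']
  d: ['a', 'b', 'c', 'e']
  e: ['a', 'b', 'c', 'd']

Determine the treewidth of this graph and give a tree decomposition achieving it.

Treewidth 4.
One such decomposition:
Bags: B1 = {a, b, c, d, e}
Tree: (single bag)

With just one bag of size 5, the width is 5 − 1 = 4, so tw(G) ≤ 4. For the lower bound, the 5 vertices {a, b, c, d, e} are pairwise adjacent, and any tree decomposition puts a clique entirely inside one bag — forcing width ≥ 4. The upper and lower bounds meet at 4, so that is the treewidth.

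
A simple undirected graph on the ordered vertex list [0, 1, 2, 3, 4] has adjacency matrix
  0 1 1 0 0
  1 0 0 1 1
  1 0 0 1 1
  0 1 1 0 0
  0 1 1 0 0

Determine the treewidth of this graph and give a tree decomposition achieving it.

Each bag holds 3 vertices, so the decomposition has width 2, which upper-bounds the treewidth. Since 4–2–0–1–4 is a cycle in G, G is not acyclic. Forests are exactly the graphs of treewidth ≤ 1, so tw(G) ≥ 2. Therefore the treewidth is 2.

Treewidth 2.
One such decomposition:
Bags: B1 = {1, 2, 4}  B2 = {0, 1, 2}  B3 = {1, 2, 3}
Tree: B1–B2, B2–B3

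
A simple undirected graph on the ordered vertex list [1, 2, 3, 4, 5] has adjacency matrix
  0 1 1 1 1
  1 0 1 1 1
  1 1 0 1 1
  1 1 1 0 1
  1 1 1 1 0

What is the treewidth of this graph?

A width-4 tree decomposition is:
Bags: B1 = {1, 2, 3, 4, 5}
Tree: (single bag)
With just one bag of size 5, the width is 5 − 1 = 4, so tw(G) ≤ 4. On the other hand G contains the 5-clique {1, 2, 3, 4, 5}. A clique must lie in a single bag of any decomposition, so no decomposition can have width below 4. Combining the bounds, tw(G) = 4.

4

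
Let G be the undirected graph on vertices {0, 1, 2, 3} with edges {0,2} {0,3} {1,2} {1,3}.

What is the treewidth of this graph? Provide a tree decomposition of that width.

Each bag holds 3 vertices, so the decomposition has width 2, which upper-bounds the treewidth. Since 0–2–1–3–0 is a cycle in G, G is not acyclic. Forests are exactly the graphs of treewidth ≤ 1, so tw(G) ≥ 2. Hence tw(G) = 2 exactly.

Treewidth 2.
One optimal decomposition is:
Bags: B1 = {0, 1, 2}  B2 = {0, 1, 3}
Tree: B1–B2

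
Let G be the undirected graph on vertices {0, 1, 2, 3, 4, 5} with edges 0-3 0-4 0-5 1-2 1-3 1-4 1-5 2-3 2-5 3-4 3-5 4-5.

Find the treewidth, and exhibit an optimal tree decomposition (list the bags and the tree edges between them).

The largest bag has 4 vertices, giving width 3; this decomposition certifies tw(G) ≤ 3. Conversely, {0, 3, 4, 5} is a clique of size 4, and the vertices of any clique must share a bag in every tree decomposition; so some bag has ≥ 4 vertices and tw(G) ≥ 3. Combining the bounds, tw(G) = 3.

Treewidth 3.
One optimal decomposition is:
Bags: B1 = {0, 3, 4, 5}  B2 = {1, 3, 4, 5}  B3 = {1, 2, 3, 5}
Tree: B1–B2, B2–B3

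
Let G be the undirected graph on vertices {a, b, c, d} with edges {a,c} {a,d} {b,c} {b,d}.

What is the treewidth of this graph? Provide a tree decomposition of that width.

The largest bag has 3 vertices, giving width 2; this decomposition certifies tw(G) ≤ 2. The edges d–b–c–a–d form a cycle, so G is not a tree and its treewidth is at least 2. Hence tw(G) = 2 exactly.

Treewidth 2.
One optimal decomposition is:
Bags: B1 = {b, c, d}  B2 = {a, c, d}
Tree: B1–B2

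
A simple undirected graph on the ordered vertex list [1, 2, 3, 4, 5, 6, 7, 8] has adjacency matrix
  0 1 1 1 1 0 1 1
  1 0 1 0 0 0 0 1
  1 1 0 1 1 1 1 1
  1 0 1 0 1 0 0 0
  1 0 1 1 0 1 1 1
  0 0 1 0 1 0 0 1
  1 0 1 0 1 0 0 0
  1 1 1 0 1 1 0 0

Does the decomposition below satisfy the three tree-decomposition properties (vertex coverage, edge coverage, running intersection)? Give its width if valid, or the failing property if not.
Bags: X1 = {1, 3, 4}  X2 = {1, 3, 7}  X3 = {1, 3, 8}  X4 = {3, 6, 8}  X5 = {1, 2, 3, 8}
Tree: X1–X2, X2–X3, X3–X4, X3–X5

No — vertex 5 appears in no bag.

A tree decomposition must satisfy three properties: every vertex lies in some bag; for every edge, both endpoints lie together in some bag; and for every vertex, the bags containing it form a connected subtree. Here vertex 5 appears in no bag, so the decomposition is invalid.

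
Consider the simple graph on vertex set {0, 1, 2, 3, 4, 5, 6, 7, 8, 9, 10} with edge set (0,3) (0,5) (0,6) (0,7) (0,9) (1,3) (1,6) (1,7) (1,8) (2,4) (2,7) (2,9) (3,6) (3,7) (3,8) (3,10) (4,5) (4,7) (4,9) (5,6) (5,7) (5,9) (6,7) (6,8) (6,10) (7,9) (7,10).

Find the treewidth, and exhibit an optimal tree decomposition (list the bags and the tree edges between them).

Treewidth 3.
Bags: B1 = {3, 6, 7, 10}  B2 = {0, 3, 6, 7}  B3 = {1, 3, 6, 7}  B4 = {1, 3, 6, 8}  B5 = {0, 5, 6, 7}  B6 = {0, 5, 7, 9}  B7 = {4, 5, 7, 9}  B8 = {2, 4, 7, 9}
Tree: B1–B2, B2–B3, B3–B4, B2–B5, B5–B6, B6–B7, B7–B8

Every bag has size at most 4, so the width is 4 − 1 = 3 and tw(G) ≤ 3. On the other hand G contains the 4-clique {1, 3, 6, 8}. A clique must lie in a single bag of any decomposition, so no decomposition can have width below 3. Therefore the treewidth is 3.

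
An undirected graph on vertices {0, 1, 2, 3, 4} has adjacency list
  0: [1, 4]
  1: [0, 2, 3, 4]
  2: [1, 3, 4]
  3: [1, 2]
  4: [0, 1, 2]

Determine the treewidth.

A width-2 tree decomposition is:
Bags: B1 = {1, 2, 4}  B2 = {1, 2, 3}  B3 = {0, 1, 4}
Tree: B1–B2, B1–B3
Every bag has size at most 3, so the width is 3 − 1 = 2 and tw(G) ≤ 2. On the other hand G contains the 3-clique {0, 1, 4}. A clique must lie in a single bag of any decomposition, so no decomposition can have width below 2. Therefore the treewidth is 2.

2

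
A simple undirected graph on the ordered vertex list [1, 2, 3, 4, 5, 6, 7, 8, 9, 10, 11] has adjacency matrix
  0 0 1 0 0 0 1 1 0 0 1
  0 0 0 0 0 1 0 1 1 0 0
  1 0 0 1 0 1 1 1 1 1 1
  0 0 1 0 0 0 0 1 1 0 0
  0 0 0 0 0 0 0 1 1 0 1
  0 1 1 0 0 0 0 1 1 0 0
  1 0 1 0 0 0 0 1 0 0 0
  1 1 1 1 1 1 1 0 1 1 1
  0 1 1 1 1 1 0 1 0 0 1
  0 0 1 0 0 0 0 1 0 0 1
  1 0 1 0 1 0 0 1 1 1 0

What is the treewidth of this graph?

3

A width-3 tree decomposition is:
Bags: B1 = {3, 8, 9, 11}  B2 = {1, 3, 8, 11}  B3 = {3, 8, 10, 11}  B4 = {3, 4, 8, 9}  B5 = {3, 6, 8, 9}  B6 = {5, 8, 9, 11}  B7 = {2, 6, 8, 9}  B8 = {1, 3, 7, 8}
Tree: B1–B2, B2–B3, B1–B4, B4–B5, B1–B6, B5–B7, B2–B8
The largest bag has 4 vertices, giving width 3; this decomposition certifies tw(G) ≤ 3. For the lower bound, the 4 vertices {2, 6, 8, 9} are pairwise adjacent, and any tree decomposition puts a clique entirely inside one bag — forcing width ≥ 3. Combining the bounds, tw(G) = 3.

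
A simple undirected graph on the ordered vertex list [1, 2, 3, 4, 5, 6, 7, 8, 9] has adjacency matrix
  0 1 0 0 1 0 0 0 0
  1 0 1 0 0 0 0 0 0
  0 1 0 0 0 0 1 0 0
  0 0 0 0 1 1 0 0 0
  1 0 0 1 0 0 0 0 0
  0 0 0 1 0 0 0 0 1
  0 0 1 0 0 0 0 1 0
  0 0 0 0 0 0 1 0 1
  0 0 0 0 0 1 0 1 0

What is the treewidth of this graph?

2

A width-2 tree decomposition is:
Bags: B1 = {2, 3, 7}  B2 = {1, 2, 7}  B3 = {1, 5, 7}  B4 = {4, 5, 7}  B5 = {4, 6, 7}  B6 = {6, 7, 9}  B7 = {7, 8, 9}
Tree: B1–B2, B2–B3, B3–B4, B4–B5, B5–B6, B6–B7
Every bag has size at most 3, so the width is 3 − 1 = 2 and tw(G) ≤ 2. The edges 7–3–2–1–5–4–6–9–8–7 form a cycle, so G is not a tree and its treewidth is at least 2. Therefore the treewidth is 2.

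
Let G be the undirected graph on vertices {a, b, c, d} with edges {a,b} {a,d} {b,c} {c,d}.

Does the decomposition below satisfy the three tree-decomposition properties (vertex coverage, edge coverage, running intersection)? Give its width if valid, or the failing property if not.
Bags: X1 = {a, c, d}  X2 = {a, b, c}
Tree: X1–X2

Vertex coverage: the bags together contain {a, b, c, d}, the full vertex set. Edge coverage: each edge of G has both endpoints in at least one bag. Running intersection: for every vertex, the bags containing it form a connected subtree. All three properties hold, so this is a valid tree decomposition of width max|bag| − 1 = 2, and hence tw(G) ≤ 2.

Yes; width 2.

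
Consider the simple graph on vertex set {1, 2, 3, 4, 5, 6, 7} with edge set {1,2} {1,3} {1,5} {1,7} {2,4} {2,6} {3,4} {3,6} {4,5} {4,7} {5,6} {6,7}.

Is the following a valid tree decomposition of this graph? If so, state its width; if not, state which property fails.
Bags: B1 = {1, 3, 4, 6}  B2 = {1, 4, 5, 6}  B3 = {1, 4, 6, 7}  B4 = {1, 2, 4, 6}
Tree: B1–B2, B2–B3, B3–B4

Yes; width 3.

Every vertex of G appears in some bag (union = {1, 2, 3, 4, 5, 6, 7}); every edge is covered by a bag; and for each vertex v the set of bags containing v is connected in the bag tree. The decomposition is therefore valid. The largest bag has 4 vertices, so the width is 3.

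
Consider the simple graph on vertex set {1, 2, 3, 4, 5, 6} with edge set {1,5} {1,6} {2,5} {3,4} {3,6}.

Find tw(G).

A width-1 tree decomposition is:
Bags: B1 = {2, 5}  B2 = {1, 5}  B3 = {1, 6}  B4 = {3, 6}  B5 = {3, 4}
Tree: B1–B2, B2–B3, B3–B4, B4–B5
Each bag holds 2 vertices, so the decomposition has width 1, which upper-bounds the treewidth. Any graph with an edge has treewidth ≥ 1, and G has the edge 2–5. The upper and lower bounds meet at 1, so that is the treewidth.

1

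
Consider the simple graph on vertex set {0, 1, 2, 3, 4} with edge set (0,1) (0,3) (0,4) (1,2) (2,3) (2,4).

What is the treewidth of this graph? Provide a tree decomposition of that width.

Each bag holds 3 vertices, so the decomposition has width 2, which upper-bounds the treewidth. The edges 1–2–4–0–1 form a cycle, so G is not a tree and its treewidth is at least 2. Therefore the treewidth is 2.

Treewidth 2.
Bags: B1 = {0, 1, 2}  B2 = {0, 2, 4}  B3 = {0, 2, 3}
Tree: B1–B2, B2–B3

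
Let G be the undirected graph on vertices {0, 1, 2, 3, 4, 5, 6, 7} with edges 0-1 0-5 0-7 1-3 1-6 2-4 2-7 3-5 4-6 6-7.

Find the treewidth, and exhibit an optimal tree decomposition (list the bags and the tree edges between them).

Every bag has size at most 3, so the width is 3 − 1 = 2 and tw(G) ≤ 2. For the lower bound, G contains the cycle 5–3–1–0–5, so G is not a forest; only forests have treewidth ≤ 1, hence tw(G) ≥ 2. The upper and lower bounds meet at 2, so that is the treewidth.

Treewidth 2.
One optimal decomposition is:
Bags: B1 = {0, 3, 5}  B2 = {0, 1, 3}  B3 = {0, 1, 7}  B4 = {1, 6, 7}  B5 = {2, 6, 7}  B6 = {2, 4, 6}
Tree: B1–B2, B2–B3, B3–B4, B4–B5, B5–B6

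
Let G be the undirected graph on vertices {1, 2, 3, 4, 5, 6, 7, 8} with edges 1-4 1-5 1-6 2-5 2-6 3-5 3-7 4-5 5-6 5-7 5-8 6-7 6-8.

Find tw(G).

A width-2 tree decomposition is:
Bags: B1 = {5, 6, 7}  B2 = {1, 5, 6}  B3 = {2, 5, 6}  B4 = {5, 6, 8}  B5 = {1, 4, 5}  B6 = {3, 5, 7}
Tree: B1–B2, B2–B3, B1–B4, B2–B5, B1–B6
Each bag holds 3 vertices, so the decomposition has width 2, which upper-bounds the treewidth. On the other hand G contains the 3-clique {3, 5, 7}. A clique must lie in a single bag of any decomposition, so no decomposition can have width below 2. Hence tw(G) = 2 exactly.

2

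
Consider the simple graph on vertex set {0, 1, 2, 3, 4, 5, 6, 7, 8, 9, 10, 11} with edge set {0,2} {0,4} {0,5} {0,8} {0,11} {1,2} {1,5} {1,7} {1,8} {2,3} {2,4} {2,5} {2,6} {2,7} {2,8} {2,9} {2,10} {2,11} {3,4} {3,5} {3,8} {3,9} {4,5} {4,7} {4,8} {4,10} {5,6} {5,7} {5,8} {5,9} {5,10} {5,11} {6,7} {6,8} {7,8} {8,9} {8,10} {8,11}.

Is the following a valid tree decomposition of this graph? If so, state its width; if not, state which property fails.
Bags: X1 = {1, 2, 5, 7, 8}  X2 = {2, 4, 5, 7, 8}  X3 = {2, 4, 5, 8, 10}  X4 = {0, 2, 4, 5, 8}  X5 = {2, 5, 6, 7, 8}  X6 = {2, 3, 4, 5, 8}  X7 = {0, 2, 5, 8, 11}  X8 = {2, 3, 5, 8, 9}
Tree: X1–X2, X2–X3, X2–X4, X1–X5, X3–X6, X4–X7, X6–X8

Yes; width 4.

Every vertex of G appears in some bag (union = {0, 1, 2, 3, 4, 5, 6, 7, 8, 9, 10, 11}); every edge is covered by a bag; and for each vertex v the set of bags containing v is connected in the bag tree. The decomposition is therefore valid. The largest bag has 5 vertices, so the width is 4.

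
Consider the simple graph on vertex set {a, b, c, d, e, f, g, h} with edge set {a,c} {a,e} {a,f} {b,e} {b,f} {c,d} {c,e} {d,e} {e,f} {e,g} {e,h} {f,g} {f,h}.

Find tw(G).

2

A width-2 tree decomposition is:
Bags: B1 = {e, f, g}  B2 = {b, e, f}  B3 = {a, e, f}  B4 = {e, f, h}  B5 = {a, c, e}  B6 = {c, d, e}
Tree: B1–B2, B1–B3, B1–B4, B3–B5, B5–B6
Each bag holds 3 vertices, so the decomposition has width 2, which upper-bounds the treewidth. For the lower bound, the 3 vertices {c, d, e} are pairwise adjacent, and any tree decomposition puts a clique entirely inside one bag — forcing width ≥ 2. The upper and lower bounds meet at 2, so that is the treewidth.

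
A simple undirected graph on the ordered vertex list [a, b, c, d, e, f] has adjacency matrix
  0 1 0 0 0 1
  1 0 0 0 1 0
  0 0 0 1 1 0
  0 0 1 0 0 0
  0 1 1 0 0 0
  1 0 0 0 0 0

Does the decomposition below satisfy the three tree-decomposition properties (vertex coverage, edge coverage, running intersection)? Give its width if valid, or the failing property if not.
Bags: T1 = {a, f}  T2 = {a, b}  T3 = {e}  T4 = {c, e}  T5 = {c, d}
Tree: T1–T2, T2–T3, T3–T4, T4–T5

No — edge (b,e) lies in no bag.

A tree decomposition must satisfy three properties: every vertex lies in some bag; for every edge, both endpoints lie together in some bag; and for every vertex, the bags containing it form a connected subtree. Here edge (b,e) lies in no bag, so the decomposition is invalid.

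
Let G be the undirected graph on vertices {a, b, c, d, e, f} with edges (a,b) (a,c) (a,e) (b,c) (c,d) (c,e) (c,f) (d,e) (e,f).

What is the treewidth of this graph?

A width-2 tree decomposition is:
Bags: B1 = {a, c, e}  B2 = {c, e, f}  B3 = {c, d, e}  B4 = {a, b, c}
Tree: B1–B2, B1–B3, B1–B4
Every bag has size at most 3, so the width is 3 − 1 = 2 and tw(G) ≤ 2. For the lower bound, the 3 vertices {c, d, e} are pairwise adjacent, and any tree decomposition puts a clique entirely inside one bag — forcing width ≥ 2. Therefore the treewidth is 2.

2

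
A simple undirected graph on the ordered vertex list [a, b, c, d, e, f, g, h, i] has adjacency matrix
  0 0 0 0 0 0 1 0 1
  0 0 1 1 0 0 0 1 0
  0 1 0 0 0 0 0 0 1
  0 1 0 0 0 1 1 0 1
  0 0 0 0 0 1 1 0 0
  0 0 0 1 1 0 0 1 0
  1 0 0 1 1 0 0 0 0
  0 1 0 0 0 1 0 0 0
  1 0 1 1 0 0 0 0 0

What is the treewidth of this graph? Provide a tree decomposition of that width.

Every bag has size at most 4, so the width is 4 − 1 = 3 and tw(G) ≤ 3. For the lower bound: the 4 vertex sets {b,c,h}, {i}, {d}, {a,e,f,g} are disjoint, each induces a connected subgraph, and every pair is joined by at least one edge of G. Contracting each set to a single vertex therefore yields K_{4} as a minor, and since treewidth is minor-monotone, tw(G) ≥ tw(K_{4}) = 3. Combining the bounds, tw(G) = 3.

Treewidth 3.
Bags: B1 = {b, c, h, i}  B2 = {b, d, h, i}  B3 = {d, f, h, i}  B4 = {a, d, f, i}  B5 = {a, d, f, g}  B6 = {a, e, f, g}
Tree: B1–B2, B2–B3, B3–B4, B4–B5, B5–B6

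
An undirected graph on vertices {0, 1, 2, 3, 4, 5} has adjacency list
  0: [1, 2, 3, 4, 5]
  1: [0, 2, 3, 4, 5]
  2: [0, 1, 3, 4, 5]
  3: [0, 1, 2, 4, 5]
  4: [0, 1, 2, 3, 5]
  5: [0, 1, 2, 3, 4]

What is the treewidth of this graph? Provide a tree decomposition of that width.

Treewidth 5.
One optimal decomposition is:
Bags: B1 = {0, 1, 2, 3, 4, 5}
Tree: (single bag)

With just one bag of size 6, the width is 6 − 1 = 5, so tw(G) ≤ 5. Conversely, {0, 1, 2, 3, 4, 5} is a clique of size 6, and the vertices of any clique must share a bag in every tree decomposition; so some bag has ≥ 6 vertices and tw(G) ≥ 5. The upper and lower bounds meet at 5, so that is the treewidth.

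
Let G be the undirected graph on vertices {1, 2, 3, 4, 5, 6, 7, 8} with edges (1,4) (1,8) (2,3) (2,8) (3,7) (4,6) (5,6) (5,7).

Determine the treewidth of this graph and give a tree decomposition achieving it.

Treewidth 2.
One such decomposition:
Bags: B1 = {1, 2, 8}  B2 = {1, 2, 4}  B3 = {2, 4, 6}  B4 = {2, 5, 6}  B5 = {2, 5, 7}  B6 = {2, 3, 7}
Tree: B1–B2, B2–B3, B3–B4, B4–B5, B5–B6

Every bag has size at most 3, so the width is 3 − 1 = 2 and tw(G) ≤ 2. The edges 2–8–1–4–6–5–7–3–2 form a cycle, so G is not a tree and its treewidth is at least 2. Hence tw(G) = 2 exactly.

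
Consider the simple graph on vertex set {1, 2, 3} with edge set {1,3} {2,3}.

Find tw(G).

A width-1 tree decomposition is:
Bags: B1 = {1, 3}  B2 = {2, 3}
Tree: B1–B2
The largest bag has 2 vertices, giving width 1; this decomposition certifies tw(G) ≤ 1. G has an edge, so its treewidth is at least 1. Hence tw(G) = 1 exactly.

1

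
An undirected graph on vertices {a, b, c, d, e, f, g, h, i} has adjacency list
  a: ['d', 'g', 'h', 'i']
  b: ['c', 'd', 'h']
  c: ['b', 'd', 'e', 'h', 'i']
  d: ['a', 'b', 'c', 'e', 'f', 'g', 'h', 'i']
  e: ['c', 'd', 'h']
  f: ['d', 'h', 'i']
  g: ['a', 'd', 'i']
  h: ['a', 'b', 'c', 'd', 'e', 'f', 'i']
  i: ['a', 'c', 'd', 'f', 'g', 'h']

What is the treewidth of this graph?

3

A width-3 tree decomposition is:
Bags: B1 = {c, d, e, h}  B2 = {c, d, h, i}  B3 = {a, d, h, i}  B4 = {a, d, g, i}  B5 = {b, c, d, h}  B6 = {d, f, h, i}
Tree: B1–B2, B2–B3, B3–B4, B2–B5, B3–B6
Each bag holds 4 vertices, so the decomposition has width 3, which upper-bounds the treewidth. For the lower bound, the 4 vertices {a, d, g, i} are pairwise adjacent, and any tree decomposition puts a clique entirely inside one bag — forcing width ≥ 3. The upper and lower bounds meet at 3, so that is the treewidth.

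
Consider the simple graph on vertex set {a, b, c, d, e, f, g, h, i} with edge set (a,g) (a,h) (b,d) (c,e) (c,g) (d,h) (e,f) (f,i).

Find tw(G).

A width-1 tree decomposition is:
Bags: B1 = {f, i}  B2 = {e, f}  B3 = {c, e}  B4 = {c, g}  B5 = {a, g}  B6 = {a, h}  B7 = {d, h}  B8 = {b, d}
Tree: B1–B2, B2–B3, B3–B4, B4–B5, B5–B6, B6–B7, B7–B8
Every bag has size at most 2, so the width is 2 − 1 = 1 and tw(G) ≤ 1. G has an edge, so its treewidth is at least 1. The upper and lower bounds meet at 1, so that is the treewidth.

1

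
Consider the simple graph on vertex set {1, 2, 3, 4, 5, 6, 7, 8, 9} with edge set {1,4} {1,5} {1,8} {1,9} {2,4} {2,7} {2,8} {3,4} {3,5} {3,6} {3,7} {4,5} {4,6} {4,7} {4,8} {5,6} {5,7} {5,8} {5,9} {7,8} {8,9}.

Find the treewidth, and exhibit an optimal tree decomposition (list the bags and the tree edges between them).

Treewidth 3.
One such decomposition:
Bags: B1 = {2, 4, 7, 8}  B2 = {4, 5, 7, 8}  B3 = {1, 4, 5, 8}  B4 = {3, 4, 5, 7}  B5 = {1, 5, 8, 9}  B6 = {3, 4, 5, 6}
Tree: B1–B2, B2–B3, B2–B4, B3–B5, B4–B6

The largest bag has 4 vertices, giving width 3; this decomposition certifies tw(G) ≤ 3. For the lower bound, the 4 vertices {1, 5, 8, 9} are pairwise adjacent, and any tree decomposition puts a clique entirely inside one bag — forcing width ≥ 3. The upper and lower bounds meet at 3, so that is the treewidth.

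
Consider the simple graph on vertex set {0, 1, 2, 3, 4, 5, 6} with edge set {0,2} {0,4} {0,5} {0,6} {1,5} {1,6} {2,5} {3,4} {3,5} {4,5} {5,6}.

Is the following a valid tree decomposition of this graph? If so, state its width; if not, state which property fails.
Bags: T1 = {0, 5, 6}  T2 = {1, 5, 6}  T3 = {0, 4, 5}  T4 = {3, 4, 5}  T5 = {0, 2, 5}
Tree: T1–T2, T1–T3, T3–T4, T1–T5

Vertex coverage: the bags together contain {0, 1, 2, 3, 4, 5, 6}, the full vertex set. Edge coverage: each edge of G has both endpoints in at least one bag. Running intersection: for every vertex, the bags containing it form a connected subtree. All three properties hold, so this is a valid tree decomposition of width max|bag| − 1 = 2, and hence tw(G) ≤ 2.

Yes; width 2.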